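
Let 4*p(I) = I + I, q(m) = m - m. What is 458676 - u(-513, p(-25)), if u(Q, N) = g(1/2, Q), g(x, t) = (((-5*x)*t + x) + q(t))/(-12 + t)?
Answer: 240806183/525 ≈ 4.5868e+5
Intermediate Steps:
q(m) = 0
p(I) = I/2 (p(I) = (I + I)/4 = (2*I)/4 = I/2)
g(x, t) = (x - 5*t*x)/(-12 + t) (g(x, t) = (((-5*x)*t + x) + 0)/(-12 + t) = ((-5*t*x + x) + 0)/(-12 + t) = ((x - 5*t*x) + 0)/(-12 + t) = (x - 5*t*x)/(-12 + t))
u(Q, N) = (1 - 5*Q)/(2*(-12 + Q))
458676 - u(-513, p(-25)) = 458676 - (1 - 5*(-513))/(2*(-12 - 513)) = 458676 - (1 + 2565)/(2*(-525)) = 458676 - (-1)*2566/(2*525) = 458676 - 1*(-1283/525) = 458676 + 1283/525 = 240806183/525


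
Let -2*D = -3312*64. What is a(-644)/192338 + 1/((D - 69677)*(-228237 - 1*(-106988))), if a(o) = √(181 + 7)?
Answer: -1/4402187443 + √47/96169 ≈ 7.1287e-5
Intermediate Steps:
a(o) = 2*√47 (a(o) = √188 = 2*√47)
D = 105984 (D = -(-1656)*64 = -½*(-211968) = 105984)
a(-644)/192338 + 1/((D - 69677)*(-228237 - 1*(-106988))) = (2*√47)/192338 + 1/((105984 - 69677)*(-228237 - 1*(-106988))) = (2*√47)*(1/192338) + 1/(36307*(-228237 + 106988)) = √47/96169 + (1/36307)/(-121249) = √47/96169 + (1/36307)*(-1/121249) = √47/96169 - 1/4402187443 = -1/4402187443 + √47/96169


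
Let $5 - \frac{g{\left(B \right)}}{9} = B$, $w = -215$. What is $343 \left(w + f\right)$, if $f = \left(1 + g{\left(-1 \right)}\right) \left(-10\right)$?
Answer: $-262395$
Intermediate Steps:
$g{\left(B \right)} = 45 - 9 B$
$f = -550$ ($f = \left(1 + \left(45 - -9\right)\right) \left(-10\right) = \left(1 + \left(45 + 9\right)\right) \left(-10\right) = \left(1 + 54\right) \left(-10\right) = 55 \left(-10\right) = -550$)
$343 \left(w + f\right) = 343 \left(-215 - 550\right) = 343 \left(-765\right) = -262395$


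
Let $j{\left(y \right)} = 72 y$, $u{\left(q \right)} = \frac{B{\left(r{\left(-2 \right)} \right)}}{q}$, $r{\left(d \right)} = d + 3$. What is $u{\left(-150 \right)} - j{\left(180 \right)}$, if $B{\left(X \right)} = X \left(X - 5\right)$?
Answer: $- \frac{971998}{75} \approx -12960.0$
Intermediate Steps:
$r{\left(d \right)} = 3 + d$
$B{\left(X \right)} = X \left(-5 + X\right)$
$u{\left(q \right)} = - \frac{4}{q}$ ($u{\left(q \right)} = \frac{\left(3 - 2\right) \left(-5 + \left(3 - 2\right)\right)}{q} = \frac{1 \left(-5 + 1\right)}{q} = \frac{1 \left(-4\right)}{q} = - \frac{4}{q}$)
$u{\left(-150 \right)} - j{\left(180 \right)} = - \frac{4}{-150} - 72 \cdot 180 = \left(-4\right) \left(- \frac{1}{150}\right) - 12960 = \frac{2}{75} - 12960 = - \frac{971998}{75}$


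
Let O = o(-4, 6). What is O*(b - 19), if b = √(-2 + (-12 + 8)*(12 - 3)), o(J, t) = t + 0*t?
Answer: -114 + 6*I*√38 ≈ -114.0 + 36.987*I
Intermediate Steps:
o(J, t) = t (o(J, t) = t + 0 = t)
O = 6
b = I*√38 (b = √(-2 - 4*9) = √(-2 - 36) = √(-38) = I*√38 ≈ 6.1644*I)
O*(b - 19) = 6*(I*√38 - 19) = 6*(-19 + I*√38) = -114 + 6*I*√38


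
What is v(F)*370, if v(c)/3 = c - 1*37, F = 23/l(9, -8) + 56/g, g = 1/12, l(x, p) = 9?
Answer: 2123060/3 ≈ 7.0769e+5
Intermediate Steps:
g = 1/12 ≈ 0.083333
F = 6071/9 (F = 23/9 + 56/(1/12) = 23*(⅑) + 56*12 = 23/9 + 672 = 6071/9 ≈ 674.56)
v(c) = -111 + 3*c (v(c) = 3*(c - 1*37) = 3*(c - 37) = 3*(-37 + c) = -111 + 3*c)
v(F)*370 = (-111 + 3*(6071/9))*370 = (-111 + 6071/3)*370 = (5738/3)*370 = 2123060/3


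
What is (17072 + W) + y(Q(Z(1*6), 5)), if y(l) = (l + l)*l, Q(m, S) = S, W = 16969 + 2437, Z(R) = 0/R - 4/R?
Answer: 36528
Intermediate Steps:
Z(R) = -4/R (Z(R) = 0 - 4/R = -4/R)
W = 19406
y(l) = 2*l² (y(l) = (2*l)*l = 2*l²)
(17072 + W) + y(Q(Z(1*6), 5)) = (17072 + 19406) + 2*5² = 36478 + 2*25 = 36478 + 50 = 36528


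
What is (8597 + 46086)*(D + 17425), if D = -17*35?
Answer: 920314890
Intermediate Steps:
D = -595
(8597 + 46086)*(D + 17425) = (8597 + 46086)*(-595 + 17425) = 54683*16830 = 920314890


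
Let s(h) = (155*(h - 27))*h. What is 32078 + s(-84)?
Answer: 1477298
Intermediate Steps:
s(h) = h*(-4185 + 155*h) (s(h) = (155*(-27 + h))*h = (-4185 + 155*h)*h = h*(-4185 + 155*h))
32078 + s(-84) = 32078 + 155*(-84)*(-27 - 84) = 32078 + 155*(-84)*(-111) = 32078 + 1445220 = 1477298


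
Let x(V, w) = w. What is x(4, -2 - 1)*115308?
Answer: -345924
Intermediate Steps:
x(4, -2 - 1)*115308 = (-2 - 1)*115308 = -3*115308 = -345924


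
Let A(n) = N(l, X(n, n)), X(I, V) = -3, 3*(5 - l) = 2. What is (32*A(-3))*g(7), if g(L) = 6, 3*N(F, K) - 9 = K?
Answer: 384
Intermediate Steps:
l = 13/3 (l = 5 - 1/3*2 = 5 - 2/3 = 13/3 ≈ 4.3333)
N(F, K) = 3 + K/3
A(n) = 2 (A(n) = 3 + (1/3)*(-3) = 3 - 1 = 2)
(32*A(-3))*g(7) = (32*2)*6 = 64*6 = 384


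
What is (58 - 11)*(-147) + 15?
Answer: -6894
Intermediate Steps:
(58 - 11)*(-147) + 15 = 47*(-147) + 15 = -6909 + 15 = -6894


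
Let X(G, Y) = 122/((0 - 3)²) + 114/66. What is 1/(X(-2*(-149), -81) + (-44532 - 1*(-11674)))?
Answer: -99/3251429 ≈ -3.0448e-5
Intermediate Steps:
X(G, Y) = 1513/99 (X(G, Y) = 122/((-3)²) + 114*(1/66) = 122/9 + 19/11 = 1513/99)
1/(X(-2*(-149), -81) + (-44532 - 1*(-11674))) = 1/(1513/99 + (-44532 - 1*(-11674))) = 1/(1513/99 + (-44532 + 11674)) = 1/(1513/99 - 32858) = 1/(-3251429/99) = -99/3251429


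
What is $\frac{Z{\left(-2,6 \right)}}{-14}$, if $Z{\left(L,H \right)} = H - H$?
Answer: $0$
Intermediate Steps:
$Z{\left(L,H \right)} = 0$
$\frac{Z{\left(-2,6 \right)}}{-14} = \frac{1}{-14} \cdot 0 = \left(- \frac{1}{14}\right) 0 = 0$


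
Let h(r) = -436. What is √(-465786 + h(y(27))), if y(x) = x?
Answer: I*√466222 ≈ 682.8*I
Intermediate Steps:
√(-465786 + h(y(27))) = √(-465786 - 436) = √(-466222) = I*√466222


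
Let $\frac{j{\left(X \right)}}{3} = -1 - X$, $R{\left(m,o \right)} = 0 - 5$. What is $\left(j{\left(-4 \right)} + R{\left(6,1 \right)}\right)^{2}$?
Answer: $16$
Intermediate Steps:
$R{\left(m,o \right)} = -5$
$j{\left(X \right)} = -3 - 3 X$ ($j{\left(X \right)} = 3 \left(-1 - X\right) = -3 - 3 X$)
$\left(j{\left(-4 \right)} + R{\left(6,1 \right)}\right)^{2} = \left(\left(-3 - -12\right) - 5\right)^{2} = \left(\left(-3 + 12\right) - 5\right)^{2} = \left(9 - 5\right)^{2} = 4^{2} = 16$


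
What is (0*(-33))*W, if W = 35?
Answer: 0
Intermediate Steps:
(0*(-33))*W = (0*(-33))*35 = 0*35 = 0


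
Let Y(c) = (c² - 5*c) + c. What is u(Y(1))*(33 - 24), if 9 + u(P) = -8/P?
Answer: -57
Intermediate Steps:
Y(c) = c² - 4*c
u(P) = -9 - 8/P
u(Y(1))*(33 - 24) = (-9 - 8/(-4 + 1))*(33 - 24) = (-9 - 8/(1*(-3)))*9 = (-9 - 8/(-3))*9 = (-9 - 8*(-⅓))*9 = (-9 + 8/3)*9 = -19/3*9 = -57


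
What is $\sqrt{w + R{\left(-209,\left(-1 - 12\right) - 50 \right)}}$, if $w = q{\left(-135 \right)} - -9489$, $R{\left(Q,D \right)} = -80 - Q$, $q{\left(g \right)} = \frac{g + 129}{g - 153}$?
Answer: $\frac{\sqrt{1384995}}{12} \approx 98.072$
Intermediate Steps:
$q{\left(g \right)} = \frac{129 + g}{-153 + g}$
$w = \frac{455473}{48}$ ($w = \frac{129 - 135}{-153 - 135} - -9489 = \frac{1}{-288} \left(-6\right) + 9489 = \left(- \frac{1}{288}\right) \left(-6\right) + 9489 = \frac{1}{48} + 9489 = \frac{455473}{48} \approx 9489.0$)
$\sqrt{w + R{\left(-209,\left(-1 - 12\right) - 50 \right)}} = \sqrt{\frac{455473}{48} - -129} = \sqrt{\frac{455473}{48} + \left(-80 + 209\right)} = \sqrt{\frac{455473}{48} + 129} = \sqrt{\frac{461665}{48}} = \frac{\sqrt{1384995}}{12}$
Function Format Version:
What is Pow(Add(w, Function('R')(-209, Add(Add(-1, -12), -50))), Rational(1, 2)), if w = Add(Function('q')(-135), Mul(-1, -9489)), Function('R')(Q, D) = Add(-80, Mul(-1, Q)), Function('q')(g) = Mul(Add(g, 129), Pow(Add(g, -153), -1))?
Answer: Mul(Rational(1, 12), Pow(1384995, Rational(1, 2))) ≈ 98.072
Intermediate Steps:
Function('q')(g) = Mul(Pow(Add(-153, g), -1), Add(129, g)) (Function('q')(g) = Mul(Add(129, g), Pow(Add(-153, g), -1)) = Mul(Pow(Add(-153, g), -1), Add(129, g)))
w = Rational(455473, 48) (w = Add(Mul(Pow(Add(-153, -135), -1), Add(129, -135)), Mul(-1, -9489)) = Add(Mul(Pow(-288, -1), -6), 9489) = Add(Mul(Rational(-1, 288), -6), 9489) = Add(Rational(1, 48), 9489) = Rational(455473, 48) ≈ 9489.0)
Pow(Add(w, Function('R')(-209, Add(Add(-1, -12), -50))), Rational(1, 2)) = Pow(Add(Rational(455473, 48), Add(-80, Mul(-1, -209))), Rational(1, 2)) = Pow(Add(Rational(455473, 48), Add(-80, 209)), Rational(1, 2)) = Pow(Add(Rational(455473, 48), 129), Rational(1, 2)) = Pow(Rational(461665, 48), Rational(1, 2)) = Mul(Rational(1, 12), Pow(1384995, Rational(1, 2)))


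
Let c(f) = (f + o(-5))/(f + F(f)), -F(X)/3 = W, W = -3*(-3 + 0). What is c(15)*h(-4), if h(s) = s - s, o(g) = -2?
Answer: 0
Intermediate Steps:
W = 9 (W = -3*(-3) = 9)
F(X) = -27 (F(X) = -3*9 = -27)
c(f) = (-2 + f)/(-27 + f) (c(f) = (f - 2)/(f - 27) = (-2 + f)/(-27 + f))
h(s) = 0
c(15)*h(-4) = ((-2 + 15)/(-27 + 15))*0 = (13/(-12))*0 = -1/12*13*0 = -13/12*0 = 0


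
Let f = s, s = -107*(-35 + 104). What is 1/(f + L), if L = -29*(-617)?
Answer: 1/10510 ≈ 9.5148e-5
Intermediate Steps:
L = 17893
s = -7383 (s = -107*69 = -7383)
f = -7383
1/(f + L) = 1/(-7383 + 17893) = 1/10510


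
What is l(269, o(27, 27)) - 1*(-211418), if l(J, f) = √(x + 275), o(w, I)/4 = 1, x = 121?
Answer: 211418 + 6*√11 ≈ 2.1144e+5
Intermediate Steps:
o(w, I) = 4 (o(w, I) = 4*1 = 4)
l(J, f) = 6*√11 (l(J, f) = √(121 + 275) = √396 = 6*√11)
l(269, o(27, 27)) - 1*(-211418) = 6*√11 - 1*(-211418) = 6*√11 + 211418 = 211418 + 6*√11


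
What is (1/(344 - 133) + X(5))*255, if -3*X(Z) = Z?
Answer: -89420/211 ≈ -423.79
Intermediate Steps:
X(Z) = -Z/3
(1/(344 - 133) + X(5))*255 = (1/(344 - 133) - 1/3*5)*255 = (1/211 - 5/3)*255 = -1052/633*255 = -89420/211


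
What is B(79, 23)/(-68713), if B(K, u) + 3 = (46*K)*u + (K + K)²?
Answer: -108543/68713 ≈ -1.5797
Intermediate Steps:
B(K, u) = -3 + 4*K² + 46*K*u (B(K, u) = -3 + ((46*K)*u + (K + K)²) = -3 + (46*K*u + (2*K)²) = -3 + (46*K*u + 4*K²) = -3 + (4*K² + 46*K*u) = -3 + 4*K² + 46*K*u)
B(79, 23)/(-68713) = (-3 + 4*79² + 46*79*23)/(-68713) = (-3 + 4*6241 + 83582)*(-1/68713) = (-3 + 24964 + 83582)*(-1/68713) = 108543*(-1/68713) = -108543/68713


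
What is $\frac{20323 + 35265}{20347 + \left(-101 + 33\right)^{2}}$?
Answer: $\frac{55588}{24971} \approx 2.2261$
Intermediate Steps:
$\frac{20323 + 35265}{20347 + \left(-101 + 33\right)^{2}} = \frac{55588}{20347 + \left(-68\right)^{2}} = \frac{55588}{20347 + 4624} = \frac{55588}{24971}$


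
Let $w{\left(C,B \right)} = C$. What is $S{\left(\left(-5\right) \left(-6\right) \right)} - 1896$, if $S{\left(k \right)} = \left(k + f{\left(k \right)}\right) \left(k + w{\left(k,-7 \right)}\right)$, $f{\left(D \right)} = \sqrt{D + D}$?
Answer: $-96 + 120 \sqrt{15} \approx 368.76$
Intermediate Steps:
$f{\left(D \right)} = \sqrt{2} \sqrt{D}$ ($f{\left(D \right)} = \sqrt{2 D} = \sqrt{2} \sqrt{D}$)
$S{\left(k \right)} = 2 k \left(k + \sqrt{2} \sqrt{k}\right)$ ($S{\left(k \right)} = \left(k + \sqrt{2} \sqrt{k}\right) \left(k + k\right) = \left(k + \sqrt{2} \sqrt{k}\right) 2 k = 2 k \left(k + \sqrt{2} \sqrt{k}\right)$)
$S{\left(\left(-5\right) \left(-6\right) \right)} - 1896 = \left(2 \left(\left(-5\right) \left(-6\right)\right)^{2} + 2 \sqrt{2} \left(\left(-5\right) \left(-6\right)\right)^{\frac{3}{2}}\right) - 1896 = \left(2 \cdot 30^{2} + 2 \sqrt{2} \cdot 30^{\frac{3}{2}}\right) - 1896 = \left(2 \cdot 900 + 2 \sqrt{2} \cdot 30 \sqrt{30}\right) - 1896 = \left(1800 + 120 \sqrt{15}\right) - 1896 = -96 + 120 \sqrt{15}$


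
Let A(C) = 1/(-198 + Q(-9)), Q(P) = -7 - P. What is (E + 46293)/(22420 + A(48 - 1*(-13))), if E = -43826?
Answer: 483532/4394319 ≈ 0.11004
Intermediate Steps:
A(C) = -1/196 (A(C) = 1/(-198 + (-7 - 1*(-9))) = 1/(-198 + (-7 + 9)) = 1/(-198 + 2) = 1/(-196) = -1/196)
(E + 46293)/(22420 + A(48 - 1*(-13))) = (-43826 + 46293)/(22420 - 1/196) = 2467/(4394319/196) = 2467*(196/4394319) = 483532/4394319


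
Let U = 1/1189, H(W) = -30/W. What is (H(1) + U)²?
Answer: 1272277561/1413721 ≈ 899.95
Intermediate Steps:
U = 1/1189 ≈ 0.00084104
(H(1) + U)² = (-30/1 + 1/1189)² = (-30*1 + 1/1189)² = (-30 + 1/1189)² = (-35669/1189)² = 1272277561/1413721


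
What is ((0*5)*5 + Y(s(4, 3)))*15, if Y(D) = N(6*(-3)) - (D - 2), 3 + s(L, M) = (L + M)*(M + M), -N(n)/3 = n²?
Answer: -15135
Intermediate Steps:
N(n) = -3*n²
s(L, M) = -3 + 2*M*(L + M) (s(L, M) = -3 + (L + M)*(M + M) = -3 + (L + M)*(2*M) = -3 + 2*M*(L + M))
Y(D) = -970 - D (Y(D) = -3*(6*(-3))² - (D - 2) = -3*(-18)² - (-2 + D) = -3*324 + (2 - D) = -972 + (2 - D) = -970 - D)
((0*5)*5 + Y(s(4, 3)))*15 = ((0*5)*5 + (-970 - (-3 + 2*3² + 2*4*3)))*15 = (0*5 + (-970 - (-3 + 2*9 + 24)))*15 = (0 + (-970 - (-3 + 18 + 24)))*15 = (0 + (-970 - 1*39))*15 = (0 + (-970 - 39))*15 = (0 - 1009)*15 = -1009*15 = -15135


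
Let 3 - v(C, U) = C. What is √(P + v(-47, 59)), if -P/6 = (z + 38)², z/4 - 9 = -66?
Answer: 5*I*√8662 ≈ 465.35*I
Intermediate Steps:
z = -228 (z = 36 + 4*(-66) = 36 - 264 = -228)
v(C, U) = 3 - C
P = -216600 (P = -6*(-228 + 38)² = -6*(-190)² = -6*36100 = -216600)
√(P + v(-47, 59)) = √(-216600 + (3 - 1*(-47))) = √(-216600 + (3 + 47)) = √(-216600 + 50) = √(-216550) = 5*I*√8662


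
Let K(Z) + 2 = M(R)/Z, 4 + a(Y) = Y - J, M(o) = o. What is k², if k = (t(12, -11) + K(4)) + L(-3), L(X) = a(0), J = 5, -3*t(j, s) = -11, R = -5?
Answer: 10609/144 ≈ 73.674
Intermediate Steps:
t(j, s) = 11/3 (t(j, s) = -⅓*(-11) = 11/3)
a(Y) = -9 + Y (a(Y) = -4 + (Y - 1*5) = -4 + (Y - 5) = -4 + (-5 + Y) = -9 + Y)
L(X) = -9 (L(X) = -9 + 0 = -9)
K(Z) = -2 - 5/Z
k = -103/12 (k = (11/3 + (-2 - 5/4)) - 9 = (11/3 - 13/4) - 9 = 5/12 - 9 = -103/12 ≈ -8.5833)
k² = (-103/12)² = 10609/144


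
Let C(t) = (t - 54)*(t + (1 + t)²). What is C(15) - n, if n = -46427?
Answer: 35858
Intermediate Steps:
C(t) = (-54 + t)*(t + (1 + t)²)
C(15) - n = (-54 + 15³ - 161*15 - 51*15²) - 1*(-46427) = (-54 + 3375 - 2415 - 51*225) + 46427 = (-54 + 3375 - 2415 - 11475) + 46427 = -10569 + 46427 = 35858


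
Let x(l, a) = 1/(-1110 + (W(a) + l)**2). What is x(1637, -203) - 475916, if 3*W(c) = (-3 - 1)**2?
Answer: -11548263075515/24265339 ≈ -4.7592e+5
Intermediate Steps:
W(c) = 16/3 (W(c) = (-3 - 1)**2/3 = (1/3)*(-4)**2 = (1/3)*16 = 16/3)
x(l, a) = 1/(-1110 + (16/3 + l)**2)
x(1637, -203) - 475916 = 9/(-9990 + (16 + 3*1637)**2) - 475916 = 9/(-9990 + (16 + 4911)**2) - 475916 = 9/(-9990 + 4927**2) - 475916 = 9/(-9990 + 24275329) - 475916 = 9/24265339 - 475916 = -11548263075515/24265339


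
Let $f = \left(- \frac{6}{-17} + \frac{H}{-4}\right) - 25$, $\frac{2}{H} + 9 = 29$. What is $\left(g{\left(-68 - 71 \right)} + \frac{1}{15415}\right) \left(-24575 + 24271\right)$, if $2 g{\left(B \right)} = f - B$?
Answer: $- \frac{4553956879}{262055} \approx -17378.0$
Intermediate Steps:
$H = \frac{1}{10}$ ($H = \frac{2}{-9 + 29} = \frac{2}{20} = 2 \cdot \frac{1}{20} = \frac{1}{10} \approx 0.1$)
$f = - \frac{16777}{680}$ ($f = \left(- \frac{6}{-17} + \frac{1}{10 \left(-4\right)}\right) - 25 = \left(\left(-6\right) \left(- \frac{1}{17}\right) + \frac{1}{10} \left(- \frac{1}{4}\right)\right) - 25 = \left(\frac{6}{17} - \frac{1}{40}\right) - 25 = \frac{223}{680} - 25 = - \frac{16777}{680} \approx -24.672$)
$g{\left(B \right)} = - \frac{16777}{1360} - \frac{B}{2}$ ($g{\left(B \right)} = \frac{- \frac{16777}{680} - B}{2} = - \frac{16777}{1360} - \frac{B}{2}$)
$\left(g{\left(-68 - 71 \right)} + \frac{1}{15415}\right) \left(-24575 + 24271\right) = \left(\left(- \frac{16777}{1360} - \frac{-68 - 71}{2}\right) + \frac{1}{15415}\right) \left(-24575 + 24271\right) = \left(\left(- \frac{16777}{1360} - \frac{-68 - 71}{2}\right) + \frac{1}{15415}\right) \left(-304\right) = \left(\left(- \frac{16777}{1360} - - \frac{139}{2}\right) + \frac{1}{15415}\right) \left(-304\right) = \left(\left(- \frac{16777}{1360} + \frac{139}{2}\right) + \frac{1}{15415}\right) \left(-304\right) = \left(\frac{77743}{1360} + \frac{1}{15415}\right) \left(-304\right) = \frac{239681941}{4192880} \left(-304\right) = - \frac{4553956879}{262055}$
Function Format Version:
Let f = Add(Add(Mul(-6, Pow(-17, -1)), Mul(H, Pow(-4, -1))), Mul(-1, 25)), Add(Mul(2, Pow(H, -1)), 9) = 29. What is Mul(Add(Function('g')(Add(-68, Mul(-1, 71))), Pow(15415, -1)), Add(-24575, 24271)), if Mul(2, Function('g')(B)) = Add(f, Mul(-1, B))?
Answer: Rational(-4553956879, 262055) ≈ -17378.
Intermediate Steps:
H = Rational(1, 10) (H = Mul(2, Pow(Add(-9, 29), -1)) = Mul(2, Pow(20, -1)) = Mul(2, Rational(1, 20)) = Rational(1, 10) ≈ 0.10000)
f = Rational(-16777, 680) (f = Add(Add(Mul(-6, Pow(-17, -1)), Mul(Rational(1, 10), Pow(-4, -1))), Mul(-1, 25)) = Add(Add(Mul(-6, Rational(-1, 17)), Mul(Rational(1, 10), Rational(-1, 4))), -25) = Add(Add(Rational(6, 17), Rational(-1, 40)), -25) = Add(Rational(223, 680), -25) = Rational(-16777, 680) ≈ -24.672)
Function('g')(B) = Add(Rational(-16777, 1360), Mul(Rational(-1, 2), B)) (Function('g')(B) = Mul(Rational(1, 2), Add(Rational(-16777, 680), Mul(-1, B))) = Add(Rational(-16777, 1360), Mul(Rational(-1, 2), B)))
Mul(Add(Function('g')(Add(-68, Mul(-1, 71))), Pow(15415, -1)), Add(-24575, 24271)) = Mul(Add(Add(Rational(-16777, 1360), Mul(Rational(-1, 2), Add(-68, Mul(-1, 71)))), Pow(15415, -1)), Add(-24575, 24271)) = Mul(Add(Add(Rational(-16777, 1360), Mul(Rational(-1, 2), Add(-68, -71))), Rational(1, 15415)), -304) = Mul(Add(Add(Rational(-16777, 1360), Mul(Rational(-1, 2), -139)), Rational(1, 15415)), -304) = Mul(Add(Add(Rational(-16777, 1360), Rational(139, 2)), Rational(1, 15415)), -304) = Mul(Add(Rational(77743, 1360), Rational(1, 15415)), -304) = Mul(Rational(239681941, 4192880), -304) = Rational(-4553956879, 262055)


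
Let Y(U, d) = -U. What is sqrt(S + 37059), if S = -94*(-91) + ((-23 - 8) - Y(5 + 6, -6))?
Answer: sqrt(45593) ≈ 213.53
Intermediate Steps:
S = 8534 (S = -94*(-91) + ((-23 - 8) - (-1)*(5 + 6)) = 8554 + (-31 - (-1)*11) = 8554 + (-31 - 1*(-11)) = 8554 + (-31 + 11) = 8554 - 20 = 8534)
sqrt(S + 37059) = sqrt(8534 + 37059) = sqrt(45593)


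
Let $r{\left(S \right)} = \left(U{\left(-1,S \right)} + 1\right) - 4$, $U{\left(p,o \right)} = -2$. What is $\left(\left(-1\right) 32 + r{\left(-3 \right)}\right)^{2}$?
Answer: $1369$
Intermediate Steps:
$r{\left(S \right)} = -5$ ($r{\left(S \right)} = \left(-2 + 1\right) - 4 = -1 - 4 = -5$)
$\left(\left(-1\right) 32 + r{\left(-3 \right)}\right)^{2} = \left(\left(-1\right) 32 - 5\right)^{2} = \left(-32 - 5\right)^{2} = \left(-37\right)^{2} = 1369$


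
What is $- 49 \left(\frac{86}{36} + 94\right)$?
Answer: $- \frac{85015}{18} \approx -4723.1$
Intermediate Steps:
$- 49 \left(\frac{86}{36} + 94\right) = - 49 \left(86 \cdot \frac{1}{36} + 94\right) = - 49 \left(\frac{43}{18} + 94\right) = \left(-49\right) \frac{1735}{18} = - \frac{85015}{18}$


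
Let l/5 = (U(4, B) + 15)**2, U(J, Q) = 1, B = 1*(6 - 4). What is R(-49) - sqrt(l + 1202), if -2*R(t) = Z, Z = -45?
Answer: 45/2 - sqrt(2482) ≈ -27.320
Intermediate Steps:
B = 2 (B = 1*2 = 2)
R(t) = 45/2 (R(t) = -1/2*(-45) = 45/2)
l = 1280 (l = 5*(1 + 15)**2 = 5*16**2 = 5*256 = 1280)
R(-49) - sqrt(l + 1202) = 45/2 - sqrt(1280 + 1202) = 45/2 - sqrt(2482)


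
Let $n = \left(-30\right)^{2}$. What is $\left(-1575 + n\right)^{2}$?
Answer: $455625$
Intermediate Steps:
$n = 900$
$\left(-1575 + n\right)^{2} = \left(-1575 + 900\right)^{2} = \left(-675\right)^{2} = 455625$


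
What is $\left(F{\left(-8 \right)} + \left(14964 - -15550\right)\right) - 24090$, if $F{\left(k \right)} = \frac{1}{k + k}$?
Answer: $\frac{102783}{16} \approx 6423.9$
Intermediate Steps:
$F{\left(k \right)} = \frac{1}{2 k}$
$\left(F{\left(-8 \right)} + \left(14964 - -15550\right)\right) - 24090 = \left(\frac{1}{2 \left(-8\right)} + \left(14964 - -15550\right)\right) - 24090 = \left(\frac{1}{2} \left(- \frac{1}{8}\right) + \left(14964 + 15550\right)\right) - 24090 = \left(- \frac{1}{16} + 30514\right) - 24090 = \frac{488223}{16} - 24090 = \frac{102783}{16}$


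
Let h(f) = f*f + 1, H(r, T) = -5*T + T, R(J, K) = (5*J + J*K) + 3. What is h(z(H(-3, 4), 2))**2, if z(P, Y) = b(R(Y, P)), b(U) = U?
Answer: 131044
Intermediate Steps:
R(J, K) = 3 + 5*J + J*K
H(r, T) = -4*T
z(P, Y) = 3 + 5*Y + P*Y (z(P, Y) = 3 + 5*Y + Y*P = 3 + 5*Y + P*Y)
h(f) = 1 + f**2 (h(f) = f**2 + 1 = 1 + f**2)
h(z(H(-3, 4), 2))**2 = (1 + (3 + 5*2 - 4*4*2)**2)**2 = (1 + (3 + 10 - 16*2)**2)**2 = (1 + (3 + 10 - 32)**2)**2 = (1 + (-19)**2)**2 = (1 + 361)**2 = 362**2 = 131044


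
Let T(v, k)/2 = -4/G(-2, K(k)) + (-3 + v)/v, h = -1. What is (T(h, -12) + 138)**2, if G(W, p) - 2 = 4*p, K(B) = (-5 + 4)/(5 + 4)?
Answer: 972196/49 ≈ 19841.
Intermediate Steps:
K(B) = -1/9
G(W, p) = 2 + 4*p
T(v, k) = -36/7 + 2*(-3 + v)/v (T(v, k) = 2*(-4/(2 + 4*(-1/9)) + (-3 + v)/v) = 2*(-4/(2 - 4/9) + (-3 + v)/v) = 2*(-4/14/9 + (-3 + v)/v) = 2*(-4*9/14 + (-3 + v)/v) = 2*(-18/7 + (-3 + v)/v) = -36/7 + 2*(-3 + v)/v)
(T(h, -12) + 138)**2 = ((-22/7 - 6/(-1)) + 138)**2 = ((-22/7 - 6*(-1)) + 138)**2 = ((-22/7 + 6) + 138)**2 = (20/7 + 138)**2 = (986/7)**2 = 972196/49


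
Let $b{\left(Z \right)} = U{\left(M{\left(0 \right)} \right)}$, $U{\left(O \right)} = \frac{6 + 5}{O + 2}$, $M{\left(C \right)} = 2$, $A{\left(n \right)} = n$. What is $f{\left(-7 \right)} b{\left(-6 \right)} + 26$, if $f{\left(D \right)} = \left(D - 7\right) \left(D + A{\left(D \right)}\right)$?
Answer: $565$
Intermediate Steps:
$U{\left(O \right)} = \frac{11}{2 + O}$
$b{\left(Z \right)} = \frac{11}{4}$ ($b{\left(Z \right)} = \frac{11}{2 + 2} = \frac{11}{4}$)
$f{\left(D \right)} = 2 D \left(-7 + D\right)$ ($f{\left(D \right)} = \left(D - 7\right) \left(D + D\right) = \left(D - 7\right) 2 D = \left(-7 + D\right) 2 D = 2 D \left(-7 + D\right)$)
$f{\left(-7 \right)} b{\left(-6 \right)} + 26 = 2 \left(-7\right) \left(-7 - 7\right) \frac{11}{4} + 26 = 2 \left(-7\right) \left(-14\right) \frac{11}{4} + 26 = 196 \cdot \frac{11}{4} + 26 = 539 + 26 = 565$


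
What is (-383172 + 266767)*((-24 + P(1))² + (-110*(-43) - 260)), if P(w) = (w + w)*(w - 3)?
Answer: -611591870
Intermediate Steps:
P(w) = 2*w*(-3 + w) (P(w) = (2*w)*(-3 + w) = 2*w*(-3 + w))
(-383172 + 266767)*((-24 + P(1))² + (-110*(-43) - 260)) = (-383172 + 266767)*((-24 + 2*1*(-3 + 1))² + (-110*(-43) - 260)) = -116405*((-24 + 2*1*(-2))² + (4730 - 260)) = -116405*((-24 - 4)² + 4470) = -116405*((-28)² + 4470) = -116405*(784 + 4470) = -116405*5254 = -611591870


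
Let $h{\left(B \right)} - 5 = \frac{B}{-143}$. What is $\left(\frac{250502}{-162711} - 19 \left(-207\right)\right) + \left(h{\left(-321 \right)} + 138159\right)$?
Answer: $\frac{3306282938726}{23267673} \approx 1.421 \cdot 10^{5}$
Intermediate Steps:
$h{\left(B \right)} = 5 - \frac{B}{143}$ ($h{\left(B \right)} = 5 + \frac{B}{-143} = 5 + B \left(- \frac{1}{143}\right) = 5 - \frac{B}{143}$)
$\left(\frac{250502}{-162711} - 19 \left(-207\right)\right) + \left(h{\left(-321 \right)} + 138159\right) = \left(\frac{250502}{-162711} - 19 \left(-207\right)\right) + \left(\left(5 - - \frac{321}{143}\right) + 138159\right) = \left(250502 \left(- \frac{1}{162711}\right) - -3933\right) + \left(\left(5 + \frac{321}{143}\right) + 138159\right) = \left(- \frac{250502}{162711} + 3933\right) + \left(\frac{1036}{143} + 138159\right) = \frac{639691861}{162711} + \frac{19757773}{143} = \frac{3306282938726}{23267673}$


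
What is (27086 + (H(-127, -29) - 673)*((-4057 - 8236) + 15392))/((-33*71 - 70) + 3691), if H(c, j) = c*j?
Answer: 4677538/639 ≈ 7320.1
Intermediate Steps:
(27086 + (H(-127, -29) - 673)*((-4057 - 8236) + 15392))/((-33*71 - 70) + 3691) = (27086 + (-127*(-29) - 673)*((-4057 - 8236) + 15392))/((-33*71 - 70) + 3691) = (27086 + (3683 - 673)*(-12293 + 15392))/((-2343 - 70) + 3691) = (27086 + 3010*3099)/(-2413 + 3691) = (27086 + 9327990)/1278 = 9355076*(1/1278) = 4677538/639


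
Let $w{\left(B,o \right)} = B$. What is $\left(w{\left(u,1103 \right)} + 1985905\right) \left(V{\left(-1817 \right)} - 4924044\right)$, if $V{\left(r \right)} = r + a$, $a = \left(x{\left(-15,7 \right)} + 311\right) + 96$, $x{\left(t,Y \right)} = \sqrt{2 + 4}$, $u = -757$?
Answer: $-9777755157192 + 1985148 \sqrt{6} \approx -9.7777 \cdot 10^{12}$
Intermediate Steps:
$x{\left(t,Y \right)} = \sqrt{6}$
$a = 407 + \sqrt{6}$ ($a = \left(\sqrt{6} + 311\right) + 96 = \left(311 + \sqrt{6}\right) + 96 = 407 + \sqrt{6} \approx 409.45$)
$V{\left(r \right)} = 407 + r + \sqrt{6}$ ($V{\left(r \right)} = r + \left(407 + \sqrt{6}\right) = 407 + r + \sqrt{6}$)
$\left(w{\left(u,1103 \right)} + 1985905\right) \left(V{\left(-1817 \right)} - 4924044\right) = \left(-757 + 1985905\right) \left(\left(407 - 1817 + \sqrt{6}\right) - 4924044\right) = 1985148 \left(\left(-1410 + \sqrt{6}\right) - 4924044\right) = 1985148 \left(-4925454 + \sqrt{6}\right) = -9777755157192 + 1985148 \sqrt{6}$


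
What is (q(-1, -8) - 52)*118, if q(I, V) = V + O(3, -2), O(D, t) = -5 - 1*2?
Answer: -7906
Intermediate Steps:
O(D, t) = -7 (O(D, t) = -5 - 2 = -7)
q(I, V) = -7 + V (q(I, V) = V - 7 = -7 + V)
(q(-1, -8) - 52)*118 = ((-7 - 8) - 52)*118 = (-15 - 52)*118 = -67*118 = -7906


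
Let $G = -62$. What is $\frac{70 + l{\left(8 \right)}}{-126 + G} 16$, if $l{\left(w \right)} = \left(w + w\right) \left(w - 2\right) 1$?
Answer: $- \frac{664}{47} \approx -14.128$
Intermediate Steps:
$l{\left(w \right)} = 2 w \left(-2 + w\right)$ ($l{\left(w \right)} = 2 w \left(-2 + w\right) 1 = 2 w \left(-2 + w\right)$)
$\frac{70 + l{\left(8 \right)}}{-126 + G} 16 = \frac{70 + 2 \cdot 8 \left(-2 + 8\right)}{-126 - 62} \cdot 16 = \frac{70 + 2 \cdot 8 \cdot 6}{-188} \cdot 16 = \left(70 + 96\right) \left(- \frac{1}{188}\right) 16 = 166 \left(- \frac{1}{188}\right) 16 = \left(- \frac{83}{94}\right) 16 = - \frac{664}{47}$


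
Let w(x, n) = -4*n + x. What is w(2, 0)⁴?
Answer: 16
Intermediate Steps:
w(x, n) = x - 4*n
w(2, 0)⁴ = (2 - 4*0)⁴ = (2 + 0)⁴ = 2⁴ = 16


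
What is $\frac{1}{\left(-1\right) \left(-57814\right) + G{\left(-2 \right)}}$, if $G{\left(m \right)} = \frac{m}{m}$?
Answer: $\frac{1}{57815} \approx 1.7297 \cdot 10^{-5}$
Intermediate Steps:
$G{\left(m \right)} = 1$
$\frac{1}{\left(-1\right) \left(-57814\right) + G{\left(-2 \right)}} = \frac{1}{\left(-1\right) \left(-57814\right) + 1} = \frac{1}{57814 + 1} = \frac{1}{57815}$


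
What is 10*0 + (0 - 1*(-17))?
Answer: 17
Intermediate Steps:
10*0 + (0 - 1*(-17)) = 0 + (0 + 17) = 0 + 17 = 17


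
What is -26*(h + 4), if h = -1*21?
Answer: 442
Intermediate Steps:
h = -21
-26*(h + 4) = -26*(-21 + 4) = -26*(-17) = 442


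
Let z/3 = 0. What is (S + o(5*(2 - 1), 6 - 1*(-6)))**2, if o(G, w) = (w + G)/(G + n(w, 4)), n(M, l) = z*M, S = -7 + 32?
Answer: 20164/25 ≈ 806.56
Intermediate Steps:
z = 0 (z = 3*0 = 0)
S = 25
n(M, l) = 0 (n(M, l) = 0*M = 0)
o(G, w) = (G + w)/G (o(G, w) = (w + G)/(G + 0) = (G + w)/G)
(S + o(5*(2 - 1), 6 - 1*(-6)))**2 = (25 + (5*(2 - 1) + (6 - 1*(-6)))/((5*(2 - 1))))**2 = (25 + (5*1 + (6 + 6))/((5*1)))**2 = (25 + (5 + 12)/5)**2 = (25 + (1/5)*17)**2 = (25 + 17/5)**2 = (142/5)**2 = 20164/25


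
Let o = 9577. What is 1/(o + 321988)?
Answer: 1/331565 ≈ 3.0160e-6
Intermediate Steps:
1/(o + 321988) = 1/(9577 + 321988) = 1/331565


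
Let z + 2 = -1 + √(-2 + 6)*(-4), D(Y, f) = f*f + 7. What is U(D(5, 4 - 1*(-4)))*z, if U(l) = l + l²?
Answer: -56232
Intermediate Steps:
D(Y, f) = 7 + f² (D(Y, f) = f² + 7 = 7 + f²)
z = -11 (z = -2 + (-1 + √(-2 + 6)*(-4)) = -2 + (-1 + √4*(-4)) = -2 + (-1 + 2*(-4)) = -2 + (-1 - 8) = -2 - 9 = -11)
U(D(5, 4 - 1*(-4)))*z = ((7 + (4 - 1*(-4))²)*(1 + (7 + (4 - 1*(-4))²)))*(-11) = ((7 + (4 + 4)²)*(1 + (7 + (4 + 4)²)))*(-11) = ((7 + 8²)*(1 + (7 + 8²)))*(-11) = ((7 + 64)*(1 + (7 + 64)))*(-11) = (71*(1 + 71))*(-11) = (71*72)*(-11) = 5112*(-11) = -56232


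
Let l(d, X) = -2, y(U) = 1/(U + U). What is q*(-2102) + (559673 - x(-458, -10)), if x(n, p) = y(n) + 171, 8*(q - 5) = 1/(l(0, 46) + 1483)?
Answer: 372380056017/678298 ≈ 5.4899e+5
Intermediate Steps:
y(U) = 1/(2*U)
q = 59241/11848 (q = 5 + 1/(8*(-2 + 1483)) = 5 + (⅛)/1481 = 5 + (⅛)*(1/1481) = 5 + 1/11848 = 59241/11848 ≈ 5.0001)
x(n, p) = 171 + 1/(2*n) (x(n, p) = 1/(2*n) + 171 = 171 + 1/(2*n))
q*(-2102) + (559673 - x(-458, -10)) = (59241/11848)*(-2102) + (559673 - (171 + (½)/(-458))) = -62262291/5924 + (559673 - (171 + (½)*(-1/458))) = -62262291/5924 + (559673 - (171 - 1/916)) = -62262291/5924 + (559673 - 1*156635/916) = -62262291/5924 + (559673 - 156635/916) = -62262291/5924 + 512503833/916 = 372380056017/678298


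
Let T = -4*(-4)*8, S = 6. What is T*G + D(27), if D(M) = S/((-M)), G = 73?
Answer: 84094/9 ≈ 9343.8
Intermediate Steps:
T = 128 (T = 16*8 = 128)
D(M) = -6/M (D(M) = 6/((-M)) = 6*(-1/M) = -6/M)
T*G + D(27) = 128*73 - 6/27 = 9344 - 6*1/27 = 9344 - 2/9 = 84094/9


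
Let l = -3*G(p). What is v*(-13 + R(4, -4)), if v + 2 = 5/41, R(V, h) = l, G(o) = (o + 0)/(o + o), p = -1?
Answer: 2233/82 ≈ 27.232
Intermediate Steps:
G(o) = ½ (G(o) = o/((2*o)) = o*(1/(2*o)) = ½)
l = -3/2 (l = -3*½ = -3/2 ≈ -1.5000)
R(V, h) = -3/2
v = -77/41 (v = -2 + 5/41 = -77/41 ≈ -1.8780)
v*(-13 + R(4, -4)) = -77*(-13 - 3/2)/41 = -77/41*(-29/2) = 2233/82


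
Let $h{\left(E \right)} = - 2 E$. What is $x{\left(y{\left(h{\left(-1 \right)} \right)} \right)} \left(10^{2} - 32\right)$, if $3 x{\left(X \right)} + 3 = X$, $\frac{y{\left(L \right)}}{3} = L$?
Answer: $68$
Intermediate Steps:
$y{\left(L \right)} = 3 L$
$x{\left(X \right)} = -1 + \frac{X}{3}$
$x{\left(y{\left(h{\left(-1 \right)} \right)} \right)} \left(10^{2} - 32\right) = \left(-1 + \frac{3 \left(\left(-2\right) \left(-1\right)\right)}{3}\right) \left(10^{2} - 32\right) = \left(-1 + \frac{3 \cdot 2}{3}\right) \left(100 - 32\right) = \left(-1 + \frac{1}{3} \cdot 6\right) 68 = \left(-1 + 2\right) 68 = 1 \cdot 68 = 68$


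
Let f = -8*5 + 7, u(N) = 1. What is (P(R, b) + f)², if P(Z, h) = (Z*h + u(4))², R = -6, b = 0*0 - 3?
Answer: 107584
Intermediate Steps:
b = -3 (b = 0 - 3 = -3)
f = -33 (f = -40 + 7 = -33)
P(Z, h) = (1 + Z*h)² (P(Z, h) = (Z*h + 1)² = (1 + Z*h)²)
(P(R, b) + f)² = ((1 - 6*(-3))² - 33)² = ((1 + 18)² - 33)² = (19² - 33)² = (361 - 33)² = 328² = 107584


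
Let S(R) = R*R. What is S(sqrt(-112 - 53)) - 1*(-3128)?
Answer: 2963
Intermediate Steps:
S(R) = R**2
S(sqrt(-112 - 53)) - 1*(-3128) = (sqrt(-112 - 53))**2 - 1*(-3128) = (sqrt(-165))**2 + 3128 = (I*sqrt(165))**2 + 3128 = -165 + 3128 = 2963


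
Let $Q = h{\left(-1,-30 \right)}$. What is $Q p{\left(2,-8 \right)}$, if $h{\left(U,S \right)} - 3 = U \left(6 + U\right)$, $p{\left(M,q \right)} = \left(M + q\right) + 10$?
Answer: $-8$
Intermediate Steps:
$p{\left(M,q \right)} = 10 + M + q$
$h{\left(U,S \right)} = 3 + U \left(6 + U\right)$
$Q = -2$ ($Q = 3 + \left(-1\right)^{2} + 6 \left(-1\right) = 3 + 1 - 6 = -2$)
$Q p{\left(2,-8 \right)} = - 2 \left(10 + 2 - 8\right) = \left(-2\right) 4 = -8$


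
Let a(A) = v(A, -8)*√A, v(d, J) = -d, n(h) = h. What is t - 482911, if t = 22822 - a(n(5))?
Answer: -460089 + 5*√5 ≈ -4.6008e+5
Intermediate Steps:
a(A) = -A^(3/2) (a(A) = (-A)*√A = -A^(3/2))
t = 22822 + 5*√5 (t = 22822 - (-1)*5^(3/2) = 22822 - (-1)*5*√5 = 22822 - (-5)*√5 = 22822 + 5*√5 ≈ 22833.)
t - 482911 = (22822 + 5*√5) - 482911 = -460089 + 5*√5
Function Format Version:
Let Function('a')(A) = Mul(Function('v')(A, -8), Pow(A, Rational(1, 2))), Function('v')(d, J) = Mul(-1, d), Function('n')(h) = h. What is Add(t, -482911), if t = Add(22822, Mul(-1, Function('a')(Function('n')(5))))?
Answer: Add(-460089, Mul(5, Pow(5, Rational(1, 2)))) ≈ -4.6008e+5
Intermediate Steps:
Function('a')(A) = Mul(-1, Pow(A, Rational(3, 2))) (Function('a')(A) = Mul(Mul(-1, A), Pow(A, Rational(1, 2))) = Mul(-1, Pow(A, Rational(3, 2))))
t = Add(22822, Mul(5, Pow(5, Rational(1, 2)))) (t = Add(22822, Mul(-1, Mul(-1, Pow(5, Rational(3, 2))))) = Add(22822, Mul(-1, Mul(-1, Mul(5, Pow(5, Rational(1, 2)))))) = Add(22822, Mul(-1, Mul(-5, Pow(5, Rational(1, 2))))) = Add(22822, Mul(5, Pow(5, Rational(1, 2)))) ≈ 22833.)
Add(t, -482911) = Add(Add(22822, Mul(5, Pow(5, Rational(1, 2)))), -482911) = Add(-460089, Mul(5, Pow(5, Rational(1, 2))))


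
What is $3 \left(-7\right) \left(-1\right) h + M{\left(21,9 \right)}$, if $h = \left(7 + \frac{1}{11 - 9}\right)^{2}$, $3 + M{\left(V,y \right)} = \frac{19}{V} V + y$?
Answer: $\frac{4825}{4} \approx 1206.3$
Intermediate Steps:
$M{\left(V,y \right)} = 16 + y$ ($M{\left(V,y \right)} = -3 + \left(\frac{19}{V} V + y\right) = -3 + \left(19 + y\right) = 16 + y$)
$h = \frac{225}{4}$ ($h = \left(7 + \frac{1}{2}\right)^{2} = \left(\frac{15}{2}\right)^{2} = \frac{225}{4} \approx 56.25$)
$3 \left(-7\right) \left(-1\right) h + M{\left(21,9 \right)} = 3 \left(-7\right) \left(-1\right) \frac{225}{4} + \left(16 + 9\right) = \left(-21\right) \left(-1\right) \frac{225}{4} + 25 = 21 \cdot \frac{225}{4} + 25 = \frac{4725}{4} + 25 = \frac{4825}{4}$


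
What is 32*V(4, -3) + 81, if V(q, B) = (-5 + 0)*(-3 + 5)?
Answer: -239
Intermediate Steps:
V(q, B) = -10 (V(q, B) = -5*2 = -10)
32*V(4, -3) + 81 = 32*(-10) + 81 = -320 + 81 = -239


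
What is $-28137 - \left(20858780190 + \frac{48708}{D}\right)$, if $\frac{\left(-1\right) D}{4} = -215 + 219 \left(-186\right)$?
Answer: $- \frac{854147342194500}{40949} \approx -2.0859 \cdot 10^{10}$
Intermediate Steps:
$D = 163796$ ($D = - 4 \left(-215 + 219 \left(-186\right)\right) = - 4 \left(-215 - 40734\right) = \left(-4\right) \left(-40949\right) = 163796$)
$-28137 - \left(20858780190 + \frac{48708}{D}\right) = -28137 - \left(20858780190 + \frac{12177}{40949}\right) = -28137 - \left(\frac{12177}{40949} + \frac{147390}{\frac{1}{141521}}\right) = -28137 - \left(\frac{12177}{40949} + 147390 \frac{1}{\frac{1}{141521}}\right) = -28137 - \frac{854146190012487}{40949} = - \frac{854147342194500}{40949}$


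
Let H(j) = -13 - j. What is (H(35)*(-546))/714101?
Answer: 26208/714101 ≈ 0.036701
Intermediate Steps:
(H(35)*(-546))/714101 = ((-13 - 1*35)*(-546))/714101 = ((-13 - 35)*(-546))*(1/714101) = -48*(-546)*(1/714101) = 26208*(1/714101) = 26208/714101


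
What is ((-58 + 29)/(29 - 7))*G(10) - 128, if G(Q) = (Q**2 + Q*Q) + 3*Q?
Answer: -4743/11 ≈ -431.18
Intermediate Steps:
G(Q) = 2*Q**2 + 3*Q (G(Q) = (Q**2 + Q**2) + 3*Q = 2*Q**2 + 3*Q)
((-58 + 29)/(29 - 7))*G(10) - 128 = ((-58 + 29)/(29 - 7))*(10*(3 + 2*10)) - 128 = (-29/22)*(10*(3 + 20)) - 128 = (-29*1/22)*(10*23) - 128 = -29/22*230 - 128 = -3335/11 - 128 = -4743/11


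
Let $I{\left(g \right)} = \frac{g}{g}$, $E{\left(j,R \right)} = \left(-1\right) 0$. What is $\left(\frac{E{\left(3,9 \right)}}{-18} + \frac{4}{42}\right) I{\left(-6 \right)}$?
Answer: $\frac{2}{21} \approx 0.095238$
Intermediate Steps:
$E{\left(j,R \right)} = 0$
$I{\left(g \right)} = 1$
$\left(\frac{E{\left(3,9 \right)}}{-18} + \frac{4}{42}\right) I{\left(-6 \right)} = \left(\frac{0}{-18} + \frac{4}{42}\right) 1 = \left(0 \left(- \frac{1}{18}\right) + 4 \cdot \frac{1}{42}\right) 1 = \left(0 + \frac{2}{21}\right) 1 = \frac{2}{21} \cdot 1 = \frac{2}{21}$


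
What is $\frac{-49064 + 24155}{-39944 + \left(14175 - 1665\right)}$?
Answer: $\frac{24909}{27434} \approx 0.90796$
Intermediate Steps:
$\frac{-49064 + 24155}{-39944 + \left(14175 - 1665\right)} = - \frac{24909}{-39944 + 12510} = - \frac{24909}{-27434} = \left(-24909\right) \left(- \frac{1}{27434}\right) = \frac{24909}{27434}$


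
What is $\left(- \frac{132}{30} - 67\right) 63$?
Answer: $- \frac{22491}{5} \approx -4498.2$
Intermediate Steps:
$\left(- \frac{132}{30} - 67\right) 63 = \left(\left(-132\right) \frac{1}{30} - 67\right) 63 = \left(- \frac{22}{5} - 67\right) 63 = \left(- \frac{357}{5}\right) 63 = - \frac{22491}{5}$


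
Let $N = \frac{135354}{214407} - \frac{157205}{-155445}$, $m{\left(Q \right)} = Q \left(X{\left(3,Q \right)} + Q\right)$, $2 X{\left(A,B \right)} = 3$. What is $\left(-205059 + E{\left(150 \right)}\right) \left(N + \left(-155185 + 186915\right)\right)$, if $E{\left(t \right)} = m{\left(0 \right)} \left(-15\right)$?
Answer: $- \frac{1606398679132858711}{246877749} \approx -6.5069 \cdot 10^{9}$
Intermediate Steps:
$X{\left(A,B \right)} = \frac{3}{2}$ ($X{\left(A,B \right)} = \frac{1}{2} \cdot 3 = \frac{3}{2}$)
$m{\left(Q \right)} = Q \left(\frac{3}{2} + Q\right)$
$E{\left(t \right)} = 0$ ($E{\left(t \right)} = \frac{1}{2} \cdot 0 \left(3 + 2 \cdot 0\right) \left(-15\right) = \frac{1}{2} \cdot 0 \left(3 + 0\right) \left(-15\right) = \frac{1}{2} \cdot 0 \cdot 3 \left(-15\right) = 0 \left(-15\right) = 0$)
$N = \frac{1216576777}{740633247}$ ($N = 135354 \cdot \frac{1}{214407} - - \frac{31441}{31089} = \frac{45118}{71469} + \frac{31441}{31089} = \frac{1216576777}{740633247} \approx 1.6426$)
$\left(-205059 + E{\left(150 \right)}\right) \left(N + \left(-155185 + 186915\right)\right) = \left(-205059 + 0\right) \left(\frac{1216576777}{740633247} + \left(-155185 + 186915\right)\right) = - 205059 \left(\frac{1216576777}{740633247} + 31730\right) = \left(-205059\right) \frac{23501509504087}{740633247} = - \frac{1606398679132858711}{246877749}$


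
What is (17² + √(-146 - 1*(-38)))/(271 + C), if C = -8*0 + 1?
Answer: 17/16 + 3*I*√3/136 ≈ 1.0625 + 0.038207*I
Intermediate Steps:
C = 1 (C = 0 + 1 = 1)
(17² + √(-146 - 1*(-38)))/(271 + C) = (17² + √(-146 - 1*(-38)))/(271 + 1) = (289 + √(-146 + 38))/272 = (289 + √(-108))*(1/272) = (289 + 6*I*√3)*(1/272) = 17/16 + 3*I*√3/136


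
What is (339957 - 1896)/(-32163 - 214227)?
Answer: -112687/82130 ≈ -1.3721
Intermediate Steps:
(339957 - 1896)/(-32163 - 214227) = 338061/(-246390) = 338061*(-1/246390) = -112687/82130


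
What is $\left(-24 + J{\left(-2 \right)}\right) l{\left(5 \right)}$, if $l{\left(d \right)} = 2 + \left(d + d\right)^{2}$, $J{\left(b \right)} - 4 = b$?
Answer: $-2244$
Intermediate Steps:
$J{\left(b \right)} = 4 + b$
$l{\left(d \right)} = 2 + 4 d^{2}$ ($l{\left(d \right)} = 2 + \left(2 d\right)^{2} = 2 + 4 d^{2}$)
$\left(-24 + J{\left(-2 \right)}\right) l{\left(5 \right)} = \left(-24 + \left(4 - 2\right)\right) \left(2 + 4 \cdot 5^{2}\right) = \left(-24 + 2\right) \left(2 + 4 \cdot 25\right) = - 22 \left(2 + 100\right) = \left(-22\right) 102 = -2244$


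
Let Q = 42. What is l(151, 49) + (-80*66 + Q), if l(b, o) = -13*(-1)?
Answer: -5225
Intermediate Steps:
l(b, o) = 13
l(151, 49) + (-80*66 + Q) = 13 + (-80*66 + 42) = 13 + (-5280 + 42) = 13 - 5238 = -5225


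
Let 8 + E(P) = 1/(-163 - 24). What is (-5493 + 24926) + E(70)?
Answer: 3632474/187 ≈ 19425.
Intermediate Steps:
E(P) = -1497/187 (E(P) = -8 + 1/(-163 - 24) = -8 + 1/(-187) = -8 - 1/187 = -1497/187)
(-5493 + 24926) + E(70) = (-5493 + 24926) - 1497/187 = 19433 - 1497/187 = 3632474/187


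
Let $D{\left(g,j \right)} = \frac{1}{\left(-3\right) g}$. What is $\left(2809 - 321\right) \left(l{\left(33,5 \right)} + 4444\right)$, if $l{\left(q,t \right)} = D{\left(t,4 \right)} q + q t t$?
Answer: $\frac{65518992}{5} \approx 1.3104 \cdot 10^{7}$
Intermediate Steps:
$D{\left(g,j \right)} = - \frac{1}{3 g}$
$l{\left(q,t \right)} = q t^{2} - \frac{q}{3 t}$ ($l{\left(q,t \right)} = - \frac{1}{3 t} q + q t t = - \frac{q}{3 t} + q t^{2} = q t^{2} - \frac{q}{3 t}$)
$\left(2809 - 321\right) \left(l{\left(33,5 \right)} + 4444\right) = \left(2809 - 321\right) \left(\left(33 \cdot 5^{2} - \frac{11}{5}\right) + 4444\right) = 2488 \left(\left(33 \cdot 25 - 11 \cdot \frac{1}{5}\right) + 4444\right) = 2488 \left(\left(825 - \frac{11}{5}\right) + 4444\right) = 2488 \left(\frac{4114}{5} + 4444\right) = 2488 \cdot \frac{26334}{5} = \frac{65518992}{5}$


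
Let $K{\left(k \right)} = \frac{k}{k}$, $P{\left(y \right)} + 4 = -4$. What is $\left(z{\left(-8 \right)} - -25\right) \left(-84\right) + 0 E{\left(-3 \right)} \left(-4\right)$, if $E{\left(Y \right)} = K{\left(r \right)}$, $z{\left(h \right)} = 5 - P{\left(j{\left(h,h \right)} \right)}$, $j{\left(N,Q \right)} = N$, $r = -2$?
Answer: $-3192$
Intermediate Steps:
$P{\left(y \right)} = -8$ ($P{\left(y \right)} = -4 - 4 = -8$)
$K{\left(k \right)} = 1$
$z{\left(h \right)} = 13$ ($z{\left(h \right)} = 5 - -8 = 5 + 8 = 13$)
$E{\left(Y \right)} = 1$
$\left(z{\left(-8 \right)} - -25\right) \left(-84\right) + 0 E{\left(-3 \right)} \left(-4\right) = \left(13 - -25\right) \left(-84\right) + 0 \cdot 1 \left(-4\right) = \left(13 + 25\right) \left(-84\right) + 0 \left(-4\right) = 38 \left(-84\right) + 0 = -3192 + 0 = -3192$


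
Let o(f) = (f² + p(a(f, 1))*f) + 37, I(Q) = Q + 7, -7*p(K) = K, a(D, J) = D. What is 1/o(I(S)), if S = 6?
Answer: 7/1273 ≈ 0.0054988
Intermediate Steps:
p(K) = -K/7
I(Q) = 7 + Q
o(f) = 37 + 6*f²/7 (o(f) = (f² + (-f/7)*f) + 37 = (f² - f²/7) + 37 = 6*f²/7 + 37 = 37 + 6*f²/7)
1/o(I(S)) = 1/(37 + 6*(7 + 6)²/7) = 1/(37 + (6/7)*13²) = 1/(37 + (6/7)*169) = 1/(37 + 1014/7) = 1/(1273/7) = 7/1273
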